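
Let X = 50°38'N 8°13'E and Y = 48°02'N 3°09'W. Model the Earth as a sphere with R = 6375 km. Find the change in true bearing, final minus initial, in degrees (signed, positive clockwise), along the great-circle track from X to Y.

-8.6°

At departure: θ₁ = atan2(sin Δλ cos φ₂, cos φ₁ sin φ₂ − sin φ₁ cos φ₂ cos Δλ) = 255.04°
At arrival: θ₂ = atan2(sin Δλ cos φ₁, −cos φ₂ sin φ₁ + sin φ₂ cos φ₁ cos Δλ) = 246.40°
Δθ = θ₂ − θ₁ = -8.6°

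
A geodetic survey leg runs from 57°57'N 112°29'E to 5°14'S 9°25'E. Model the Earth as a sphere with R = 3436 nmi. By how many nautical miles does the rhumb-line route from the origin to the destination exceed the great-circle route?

Great circle: cos σ = sin φ₁ sin φ₂ + cos φ₁ cos φ₂ cos Δλ,  σ = 1.7689 rad → d_gc = 6077.8 nmi
Rhumb line: Δψ = -1.3390, q = Δφ/Δψ = 0.8236, d_rh = R√(Δφ²+q²Δλ²) = 6345.8 nmi
Excess = 6345.8 − 6077.8 = 268.0 ≈ 268 nmi

268 nmi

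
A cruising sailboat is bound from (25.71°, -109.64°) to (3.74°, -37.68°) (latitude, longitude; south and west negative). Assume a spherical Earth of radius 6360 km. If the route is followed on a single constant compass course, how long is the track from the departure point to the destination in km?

Δψ = ln[tan(π/4+φ₂/2)/tan(π/4+φ₁/2)] = -0.3993;  Δφ = -0.3834 rad,  Δλ = +1.2559 rad
q = Δφ/Δψ = 0.9604
d = R·√(Δφ² + q²Δλ²) = 6360·1.26567 = 8050 km

8050 km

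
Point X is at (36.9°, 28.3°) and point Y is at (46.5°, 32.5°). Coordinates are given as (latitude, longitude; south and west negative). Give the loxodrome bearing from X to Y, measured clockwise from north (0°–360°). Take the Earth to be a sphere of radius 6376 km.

18.0°

Meridional parts: M(φ₁)=+0.6938, M(φ₂)=+0.9189 → ΔM = +0.2251;  Δλ = +0.0733 rad
tan C = Δλ / ΔM = +0.3257 → C = 18.04°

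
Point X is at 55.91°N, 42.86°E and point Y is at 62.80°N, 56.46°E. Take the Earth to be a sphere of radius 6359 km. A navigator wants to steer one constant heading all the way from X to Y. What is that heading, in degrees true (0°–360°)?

45.1°

Δψ = ln[tan(π/4+φ₂/2)/tan(π/4+φ₁/2)] = +0.2369
Δλ = +0.2374 rad (taken the short way round)
course = atan2(Δλ, Δψ) = 45.06°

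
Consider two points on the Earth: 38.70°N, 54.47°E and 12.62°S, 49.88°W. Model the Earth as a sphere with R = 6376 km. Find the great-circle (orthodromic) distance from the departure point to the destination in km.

12128 km

Haversine: a = sin²(Δφ/2)+cos φ₁ cos φ₂ sin²(Δλ/2) = 0.66268;  σ = 2·atan2(√a,√(1−a))
σ = 108.987° → d = Rσ = 6376·1.90219 = 12128 km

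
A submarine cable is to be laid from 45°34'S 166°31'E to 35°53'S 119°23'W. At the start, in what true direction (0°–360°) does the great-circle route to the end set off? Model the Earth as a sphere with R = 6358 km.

107.9°

θ = atan2( sin Δλ·cos φ₂ ,  cos φ₁ sin φ₂ − sin φ₁ cos φ₂ cos Δλ )
  = atan2(+0.7792, -0.2518) = 107.91°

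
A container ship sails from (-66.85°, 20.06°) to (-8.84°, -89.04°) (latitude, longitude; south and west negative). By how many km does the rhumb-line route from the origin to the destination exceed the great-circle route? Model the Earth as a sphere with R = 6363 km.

820 km

Great circle: cos σ = sin φ₁ sin φ₂ + cos φ₁ cos φ₂ cos Δλ,  σ = 1.5566 rad → d_gc = 9904.7 km
Rhumb line: Δψ = +1.4307, q = Δφ/Δψ = 0.7077, d_rh = R√(Δφ²+q²Δλ²) = 10724.6 km
Excess = 10724.6 − 9904.7 = 819.9 ≈ 820 km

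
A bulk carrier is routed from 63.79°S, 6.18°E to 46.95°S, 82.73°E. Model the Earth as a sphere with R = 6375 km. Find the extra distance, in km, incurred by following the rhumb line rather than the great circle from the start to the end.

268 km

Great circle: cos σ = sin φ₁ sin φ₂ + cos φ₁ cos φ₂ cos Δλ,  σ = 0.7587 rad → d_gc = 4836.5 km
Rhumb line: Δψ = +0.5272, q = Δφ/Δψ = 0.5575, d_rh = R√(Δφ²+q²Δλ²) = 5104.5 km
Excess = 5104.5 − 4836.5 = 268.0 ≈ 268 km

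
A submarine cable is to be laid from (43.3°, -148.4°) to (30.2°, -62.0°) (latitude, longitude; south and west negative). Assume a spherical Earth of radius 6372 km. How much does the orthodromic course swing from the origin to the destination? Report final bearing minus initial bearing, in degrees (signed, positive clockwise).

+59.0°

At departure: θ₁ = atan2(sin Δλ cos φ₂, cos φ₁ sin φ₂ − sin φ₁ cos φ₂ cos Δλ) = 69.13°
At arrival: θ₂ = atan2(sin Δλ cos φ₁, −cos φ₂ sin φ₁ + sin φ₂ cos φ₁ cos Δλ) = 128.11°
Δθ = θ₂ − θ₁ = +59.0°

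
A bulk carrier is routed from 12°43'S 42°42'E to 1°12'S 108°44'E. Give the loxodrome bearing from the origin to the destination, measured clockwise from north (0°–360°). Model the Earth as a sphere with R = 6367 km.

80.0°

Δψ = ln[tan(π/4+φ₂/2)/tan(π/4+φ₁/2)] = +0.2028
Δλ = +1.1525 rad (taken the short way round)
course = atan2(Δλ, Δψ) = 80.02°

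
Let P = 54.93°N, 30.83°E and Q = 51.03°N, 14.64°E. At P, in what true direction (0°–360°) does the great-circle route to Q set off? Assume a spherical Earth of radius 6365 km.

θ = atan2( sin Δλ·cos φ₂ ,  cos φ₁ sin φ₂ − sin φ₁ cos φ₂ cos Δλ )
  = atan2(-0.1754, -0.0476) = 254.81°

254.8°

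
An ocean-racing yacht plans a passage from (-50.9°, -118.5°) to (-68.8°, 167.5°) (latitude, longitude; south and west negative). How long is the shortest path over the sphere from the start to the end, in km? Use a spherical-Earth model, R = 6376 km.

4245 km

Haversine: a = sin²(Δφ/2)+cos φ₁ cos φ₂ sin²(Δλ/2) = 0.10680;  σ = 2·atan2(√a,√(1−a))
σ = 38.151° → d = Rσ = 6376·0.66585 = 4245 km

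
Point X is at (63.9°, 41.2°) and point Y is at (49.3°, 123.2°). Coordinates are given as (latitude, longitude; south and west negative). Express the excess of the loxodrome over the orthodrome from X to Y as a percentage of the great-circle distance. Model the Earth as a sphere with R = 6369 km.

6.6%

Great circle: σ = 0.7659 rad → d_gc = Rσ = 4878.1 km
Rhumb: Δφ = -0.2548, Δλ = +1.4312, Δψ = -0.4701, q = Δφ/Δψ = 0.5420 → d_rh = R√(Δφ²+q²Δλ²) = 5200.4 km
Excess = (5200.4 − 4878.1) / 4878.1 = 322.3 / 4878.1 = 6.61% ≈ 6.6%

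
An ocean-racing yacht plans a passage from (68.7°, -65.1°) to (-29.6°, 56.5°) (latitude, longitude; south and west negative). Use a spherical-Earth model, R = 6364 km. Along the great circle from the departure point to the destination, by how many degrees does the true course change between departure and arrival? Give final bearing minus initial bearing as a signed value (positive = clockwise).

+84.9°

At departure: θ₁ = atan2(sin Δλ cos φ₂, cos φ₁ sin φ₂ − sin φ₁ cos φ₂ cos Δλ) = 71.69°
At arrival: θ₂ = atan2(sin Δλ cos φ₁, −cos φ₂ sin φ₁ + sin φ₂ cos φ₁ cos Δλ) = 156.63°
Δθ = θ₂ − θ₁ = +84.9°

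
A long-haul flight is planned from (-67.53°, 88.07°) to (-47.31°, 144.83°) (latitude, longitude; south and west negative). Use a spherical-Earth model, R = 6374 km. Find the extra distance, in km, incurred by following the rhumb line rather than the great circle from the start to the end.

Great circle: cos σ = sin φ₁ sin φ₂ + cos φ₁ cos φ₂ cos Δλ,  σ = 0.6071 rad → d_gc = 3870.0 km
Rhumb line: Δψ = +0.6767, q = Δφ/Δψ = 0.5215, d_rh = R√(Δφ²+q²Δλ²) = 3988.1 km
Excess = 3988.1 − 3870.0 = 118.1 ≈ 118 km

118 km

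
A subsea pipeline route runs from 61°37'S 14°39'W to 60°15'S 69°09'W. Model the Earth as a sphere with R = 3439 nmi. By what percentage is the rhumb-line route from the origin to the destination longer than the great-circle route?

Great circle: σ = 0.4492 rad → d_gc = Rσ = 1544.7 nmi
Rhumb: Δφ = +0.0239, Δλ = -0.9512, Δψ = +0.0491, q = Δφ/Δψ = 0.4857 → d_rh = R√(Δφ²+q²Δλ²) = 1591.1 nmi
Excess = (1591.1 − 1544.7) / 1544.7 = 46.4 / 1544.7 = 3.00% ≈ 3.0%

3.0%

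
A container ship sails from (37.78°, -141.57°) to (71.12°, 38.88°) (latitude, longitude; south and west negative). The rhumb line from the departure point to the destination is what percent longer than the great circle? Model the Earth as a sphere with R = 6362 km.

43.8%

Great circle: σ = 1.2409 rad → d_gc = Rσ = 7894.7 km
Rhumb: Δφ = +0.5819, Δλ = -3.1337, Δψ = +1.0810, q = Δφ/Δψ = 0.5383 → d_rh = R√(Δφ²+q²Δλ²) = 11352.0 km
Excess = (11352.0 − 7894.7) / 7894.7 = 3457.3 / 7894.7 = 43.79% ≈ 43.8%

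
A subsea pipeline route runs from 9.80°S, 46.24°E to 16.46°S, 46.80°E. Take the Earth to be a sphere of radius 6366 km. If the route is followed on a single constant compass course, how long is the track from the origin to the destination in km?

Δψ = ln[tan(π/4+φ₂/2)/tan(π/4+φ₁/2)] = -0.1194;  Δφ = -0.1162 rad,  Δλ = +0.0098 rad
q = Δφ/Δψ = 0.9732
d = R·√(Δφ² + q²Δλ²) = 6366·0.11663 = 742 km

742 km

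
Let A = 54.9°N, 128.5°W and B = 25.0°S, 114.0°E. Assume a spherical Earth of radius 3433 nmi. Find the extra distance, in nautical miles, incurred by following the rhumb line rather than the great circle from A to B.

Great circle: cos σ = sin φ₁ sin φ₂ + cos φ₁ cos φ₂ cos Δλ,  σ = 2.1974 rad → d_gc = 7543.7 nmi
Rhumb line: Δψ = -1.6021, q = Δφ/Δψ = 0.8704, d_rh = R√(Δφ²+q²Δλ²) = 7776.5 nmi
Excess = 7776.5 − 7543.7 = 232.8 ≈ 233 nmi

233 nmi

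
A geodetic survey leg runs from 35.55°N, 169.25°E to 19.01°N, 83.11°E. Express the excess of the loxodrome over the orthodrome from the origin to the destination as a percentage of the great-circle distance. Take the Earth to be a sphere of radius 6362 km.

Great circle: σ = 1.3272 rad → d_gc = Rσ = 8443.8 km
Rhumb: Δφ = -0.2887, Δλ = -1.5034, Δψ = -0.3265, q = Δφ/Δψ = 0.8840 → d_rh = R√(Δφ²+q²Δλ²) = 8652.7 km
Excess = (8652.7 − 8443.8) / 8443.8 = 208.9 / 8443.8 = 2.47% ≈ 2.5%

2.5%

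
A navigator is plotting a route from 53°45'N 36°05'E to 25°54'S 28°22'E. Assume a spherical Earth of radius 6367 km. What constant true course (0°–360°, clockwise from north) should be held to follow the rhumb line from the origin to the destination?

Δψ = ln[tan(π/4+φ₂/2)/tan(π/4+φ₁/2)] = -1.5850
Δλ = -0.1347 rad (taken the short way round)
course = atan2(Δλ, Δψ) = 184.86°

184.9°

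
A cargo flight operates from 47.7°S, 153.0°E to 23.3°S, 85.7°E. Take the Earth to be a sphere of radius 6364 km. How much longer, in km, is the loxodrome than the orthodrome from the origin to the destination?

143 km

Great circle: cos σ = sin φ₁ sin φ₂ + cos φ₁ cos φ₂ cos Δλ,  σ = 1.0109 rad → d_gc = 6433.4 km
Rhumb line: Δψ = +0.5313, q = Δφ/Δψ = 0.8015, d_rh = R√(Δφ²+q²Δλ²) = 6576.1 km
Excess = 6576.1 − 6433.4 = 142.7 ≈ 143 km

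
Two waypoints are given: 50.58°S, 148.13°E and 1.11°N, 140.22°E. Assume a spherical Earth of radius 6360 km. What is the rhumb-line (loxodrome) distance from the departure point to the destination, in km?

5788 km

Rhumb course C = atan2(Δλ, Δψ) with Δψ = ln[tan(π/4+φ₂/2)/tan(π/4+φ₁/2)] = +1.0459, Δλ = -0.1381 → C = 352.48°
d = R·|Δφ| / |cos C| = 6360·0.90216 / 0.99140 = 5788 km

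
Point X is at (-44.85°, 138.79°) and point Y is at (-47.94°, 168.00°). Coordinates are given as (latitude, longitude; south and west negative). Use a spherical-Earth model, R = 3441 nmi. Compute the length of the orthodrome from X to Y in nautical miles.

cos σ = sin φ₁ sin φ₂ + cos φ₁ cos φ₂ cos Δλ
      = sin(-44.85°)sin(-47.94°) + cos(-44.85°)cos(-47.94°)cos(29.21°) = 0.9382
σ = 20.257° → d = Rσ = 3441·0.35354 = 1217 nmi

1217 nmi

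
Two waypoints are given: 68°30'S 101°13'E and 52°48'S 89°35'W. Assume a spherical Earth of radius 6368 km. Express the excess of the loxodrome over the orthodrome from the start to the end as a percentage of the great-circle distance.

41.2%

Great circle: σ = 1.0199 rad → d_gc = Rσ = 6494.8 km
Rhumb: Δφ = +0.2740, Δλ = +2.9531, Δψ = +0.5724, q = Δφ/Δψ = 0.4787 → d_rh = R√(Δφ²+q²Δλ²) = 9169.3 km
Excess = (9169.3 − 6494.8) / 6494.8 = 2674.5 / 6494.8 = 41.18% ≈ 41.2%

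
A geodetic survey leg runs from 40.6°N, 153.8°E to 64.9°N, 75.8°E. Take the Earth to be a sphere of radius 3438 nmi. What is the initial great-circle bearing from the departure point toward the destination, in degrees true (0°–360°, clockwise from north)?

326.6°

N = sin Δλ·cos φ₂ = -0.4149;  D = cos φ₁ sin φ₂ − sin φ₁ cos φ₂ cos Δλ = +0.6302
initial course = atan2(N, D) = 326.64°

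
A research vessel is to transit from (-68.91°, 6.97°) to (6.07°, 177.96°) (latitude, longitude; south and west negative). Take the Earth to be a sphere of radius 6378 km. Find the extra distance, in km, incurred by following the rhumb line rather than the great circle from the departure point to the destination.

3234 km

Great circle: cos σ = sin φ₁ sin φ₂ + cos φ₁ cos φ₂ cos Δλ,  σ = 2.0399 rad → d_gc = 13010.3 km
Rhumb line: Δψ = +1.7873, q = Δφ/Δψ = 0.7322, d_rh = R√(Δφ²+q²Δλ²) = 16244.6 km
Excess = 16244.6 − 13010.3 = 3234.3 ≈ 3234 km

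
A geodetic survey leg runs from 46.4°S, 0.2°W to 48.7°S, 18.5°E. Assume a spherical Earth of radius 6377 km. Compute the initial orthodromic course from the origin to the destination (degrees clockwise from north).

N = sin Δλ·cos φ₂ = +0.2116;  D = cos φ₁ sin φ₂ − sin φ₁ cos φ₂ cos Δλ = -0.0654
initial course = atan2(N, D) = 107.17°

107.2°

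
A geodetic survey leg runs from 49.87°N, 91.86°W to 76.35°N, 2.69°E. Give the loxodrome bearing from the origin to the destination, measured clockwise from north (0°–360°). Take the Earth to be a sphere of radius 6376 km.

Meridional parts: M(φ₁)=+1.0072, M(φ₂)=+2.1229 → ΔM = +1.1157;  Δλ = +1.6502 rad
tan C = Δλ / ΔM = +1.4790 → C = 55.94°

55.9°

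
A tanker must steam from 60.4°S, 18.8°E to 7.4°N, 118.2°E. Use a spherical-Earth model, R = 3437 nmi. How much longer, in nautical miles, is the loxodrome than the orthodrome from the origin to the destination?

Great circle: cos σ = sin φ₁ sin φ₂ + cos φ₁ cos φ₂ cos Δλ,  σ = 1.7640 rad → d_gc = 6062.8 nmi
Rhumb line: Δψ = +1.4605, q = Δφ/Δψ = 0.8102, d_rh = R√(Δφ²+q²Δλ²) = 6315.1 nmi
Excess = 6315.1 − 6062.8 = 252.3 ≈ 252 nmi

252 nmi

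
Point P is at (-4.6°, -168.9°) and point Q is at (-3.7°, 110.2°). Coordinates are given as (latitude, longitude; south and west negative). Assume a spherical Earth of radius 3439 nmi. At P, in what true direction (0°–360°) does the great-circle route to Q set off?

θ = atan2( sin Δλ·cos φ₂ ,  cos φ₁ sin φ₂ − sin φ₁ cos φ₂ cos Δλ )
  = atan2(-0.9854, -0.0517) = 267.00°

267.0°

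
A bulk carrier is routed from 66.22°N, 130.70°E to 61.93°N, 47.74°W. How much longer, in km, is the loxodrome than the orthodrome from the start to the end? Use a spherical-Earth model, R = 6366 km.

Great circle: cos σ = sin φ₁ sin φ₂ + cos φ₁ cos φ₂ cos Δλ,  σ = 0.9049 rad → d_gc = 5760.4 km
Rhumb line: Δψ = -0.1716, q = Δφ/Δψ = 0.4362, d_rh = R√(Δφ²+q²Δλ²) = 8661.8 km
Excess = 8661.8 − 5760.4 = 2901.4 ≈ 2901 km

2901 km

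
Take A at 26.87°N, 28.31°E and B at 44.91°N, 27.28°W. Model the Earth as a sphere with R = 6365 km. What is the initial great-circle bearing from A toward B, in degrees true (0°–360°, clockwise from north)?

N = sin Δλ·cos φ₂ = -0.5843;  D = cos φ₁ sin φ₂ − sin φ₁ cos φ₂ cos Δλ = +0.4489
initial course = atan2(N, D) = 307.53°

307.5°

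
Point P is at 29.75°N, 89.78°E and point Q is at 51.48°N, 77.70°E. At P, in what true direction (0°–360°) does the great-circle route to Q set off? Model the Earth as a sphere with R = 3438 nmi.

N = sin Δλ·cos φ₂ = -0.1303;  D = cos φ₁ sin φ₂ − sin φ₁ cos φ₂ cos Δλ = +0.3771
initial course = atan2(N, D) = 340.93°

340.9°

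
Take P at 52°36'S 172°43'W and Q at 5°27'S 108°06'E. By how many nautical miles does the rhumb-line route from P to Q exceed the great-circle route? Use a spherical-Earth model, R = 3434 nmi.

Great circle: cos σ = sin φ₁ sin φ₂ + cos φ₁ cos φ₂ cos Δλ,  σ = 1.3807 rad → d_gc = 4741.4 nmi
Rhumb line: Δψ = +0.9880, q = Δφ/Δψ = 0.8329, d_rh = R√(Δφ²+q²Δλ²) = 4859.0 nmi
Excess = 4859.0 − 4741.4 = 117.6 ≈ 118 nmi

118 nmi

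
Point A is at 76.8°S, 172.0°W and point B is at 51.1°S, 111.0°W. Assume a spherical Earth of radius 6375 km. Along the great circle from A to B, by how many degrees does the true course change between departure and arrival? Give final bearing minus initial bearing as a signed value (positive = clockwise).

Initial bearing θ₁ = atan2(sin Δλ cos φ₂, cos φ₁ sin φ₂ − sin φ₁ cos φ₂ cos Δλ) = 77.81°
Final bearing θ₂ = (initial bearing from the destination back to the start) + 180° = 20.82°
Δθ = θ₂ − θ₁ = -57.0°

-57.0°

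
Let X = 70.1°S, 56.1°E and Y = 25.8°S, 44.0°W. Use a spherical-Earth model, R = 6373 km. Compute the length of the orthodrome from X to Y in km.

7694 km

cos σ = sin φ₁ sin φ₂ + cos φ₁ cos φ₂ cos Δλ
      = sin(-70.10°)sin(-25.80°) + cos(-70.10°)cos(-25.80°)cos(-100.10°) = 0.3555
σ = 69.176° → d = Rσ = 6373·1.20735 = 7694 km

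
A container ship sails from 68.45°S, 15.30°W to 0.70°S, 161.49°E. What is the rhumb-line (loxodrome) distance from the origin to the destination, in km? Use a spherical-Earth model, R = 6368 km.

15992 km

Rhumb course C = atan2(Δλ, Δψ) with Δψ = ln[tan(π/4+φ₂/2)/tan(π/4+φ₁/2)] = +1.6469, Δλ = +3.0856 → C = 61.91°
d = R·|Δφ| / |cos C| = 6368·1.18246 / 0.47087 = 15992 km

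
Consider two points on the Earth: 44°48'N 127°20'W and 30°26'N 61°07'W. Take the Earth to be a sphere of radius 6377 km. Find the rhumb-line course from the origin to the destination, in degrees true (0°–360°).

Δψ = ln[tan(π/4+φ₂/2)/tan(π/4+φ₁/2)] = -0.3184
Δλ = +1.1557 rad (taken the short way round)
course = atan2(Δλ, Δψ) = 105.40°

105.4°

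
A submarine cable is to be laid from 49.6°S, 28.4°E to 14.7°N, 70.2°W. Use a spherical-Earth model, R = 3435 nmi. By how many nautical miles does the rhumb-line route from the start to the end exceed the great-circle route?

132 nmi

Great circle: cos σ = sin φ₁ sin φ₂ + cos φ₁ cos φ₂ cos Δλ,  σ = 1.8619 rad → d_gc = 6395.6 nmi
Rhumb line: Δψ = +1.2593, q = Δφ/Δψ = 0.8912, d_rh = R√(Δφ²+q²Δλ²) = 6527.8 nmi
Excess = 6527.8 − 6395.6 = 132.2 ≈ 132 nmi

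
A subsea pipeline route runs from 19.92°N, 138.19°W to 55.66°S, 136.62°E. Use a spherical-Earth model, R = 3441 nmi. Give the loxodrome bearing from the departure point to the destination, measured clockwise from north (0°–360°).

Meridional parts: M(φ₁)=+0.3549, M(φ₂)=-1.1745 → ΔM = -1.5294;  Δλ = -1.4868 rad
tan C = Δλ / ΔM = +0.9722 → C = 224.19°

224.2°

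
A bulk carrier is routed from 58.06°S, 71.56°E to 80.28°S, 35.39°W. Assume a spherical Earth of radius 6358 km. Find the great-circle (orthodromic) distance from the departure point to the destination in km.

3980 km

cos σ = sin φ₁ sin φ₂ + cos φ₁ cos φ₂ cos Δλ
      = sin(-58.06°)sin(-80.28°) + cos(-58.06°)cos(-80.28°)cos(-106.95°) = 0.8104
σ = 35.867° → d = Rσ = 6358·0.62599 = 3980 km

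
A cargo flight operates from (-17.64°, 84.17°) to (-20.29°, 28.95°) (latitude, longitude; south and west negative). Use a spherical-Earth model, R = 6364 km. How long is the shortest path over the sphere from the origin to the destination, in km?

Haversine: a = sin²(Δφ/2)+cos φ₁ cos φ₂ sin²(Δλ/2) = 0.19252;  σ = 2·atan2(√a,√(1−a))
σ = 52.051° → d = Rσ = 6364·0.90846 = 5781 km

5781 km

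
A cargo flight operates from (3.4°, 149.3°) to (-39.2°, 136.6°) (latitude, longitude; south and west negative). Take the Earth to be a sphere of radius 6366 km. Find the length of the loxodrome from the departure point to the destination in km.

Rhumb course C = atan2(Δλ, Δψ) with Δψ = ln[tan(π/4+φ₂/2)/tan(π/4+φ₁/2)] = -0.8042, Δλ = -0.2217 → C = 195.41°
d = R·|Δφ| / |cos C| = 6366·0.74351 / 0.96405 = 4910 km

4910 km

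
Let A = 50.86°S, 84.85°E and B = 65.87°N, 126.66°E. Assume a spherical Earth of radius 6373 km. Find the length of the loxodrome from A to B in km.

Δψ = ln[tan(π/4+φ₂/2)/tan(π/4+φ₁/2)] = +2.5772;  Δφ = +2.0373 rad,  Δλ = +0.7297 rad
q = Δφ/Δψ = 0.7905
d = R·√(Δφ² + q²Δλ²) = 6373·2.11741 = 13494 km

13494 km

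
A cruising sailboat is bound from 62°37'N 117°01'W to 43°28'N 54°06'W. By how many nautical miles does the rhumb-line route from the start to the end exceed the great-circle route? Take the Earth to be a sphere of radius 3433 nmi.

83 nmi

Great circle: cos σ = sin φ₁ sin φ₂ + cos φ₁ cos φ₂ cos Δλ,  σ = 0.7031 rad → d_gc = 2413.8 nmi
Rhumb line: Δψ = -0.5681, q = Δφ/Δψ = 0.5883, d_rh = R√(Δφ²+q²Δλ²) = 2497.0 nmi
Excess = 2497.0 − 2413.8 = 83.2 ≈ 83 nmi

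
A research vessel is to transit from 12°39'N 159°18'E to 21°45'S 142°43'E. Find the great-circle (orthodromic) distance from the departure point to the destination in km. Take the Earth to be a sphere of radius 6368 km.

cos σ = sin φ₁ sin φ₂ + cos φ₁ cos φ₂ cos Δλ
      = sin(12.65°)sin(-21.75°) + cos(12.65°)cos(-21.75°)cos(-16.58°) = 0.7874
σ = 38.055° → d = Rσ = 6368·0.66419 = 4230 km

4230 km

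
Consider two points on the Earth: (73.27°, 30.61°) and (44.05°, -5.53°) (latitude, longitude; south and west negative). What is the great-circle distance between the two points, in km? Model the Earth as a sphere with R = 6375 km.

Haversine: a = sin²(Δφ/2)+cos φ₁ cos φ₂ sin²(Δλ/2) = 0.08353;  σ = 2·atan2(√a,√(1−a))
σ = 33.598° → d = Rσ = 6375·0.58640 = 3738 km

3738 km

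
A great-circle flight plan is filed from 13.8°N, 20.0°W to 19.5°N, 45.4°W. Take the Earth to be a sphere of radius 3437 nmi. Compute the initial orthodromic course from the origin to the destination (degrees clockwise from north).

θ = atan2( sin Δλ·cos φ₂ ,  cos φ₁ sin φ₂ − sin φ₁ cos φ₂ cos Δλ )
  = atan2(-0.4043, +0.1211) = 286.67°

286.7°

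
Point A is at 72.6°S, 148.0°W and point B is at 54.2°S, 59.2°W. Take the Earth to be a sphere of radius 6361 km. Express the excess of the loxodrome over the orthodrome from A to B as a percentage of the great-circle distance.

Great circle: σ = 0.6799 rad → d_gc = Rσ = 4325.1 km
Rhumb: Δφ = +0.3211, Δλ = +1.5499, Δψ = +0.7470, q = Δφ/Δψ = 0.4299 → d_rh = R√(Δφ²+q²Δλ²) = 4704.7 km
Excess = (4704.7 − 4325.1) / 4325.1 = 379.6 / 4325.1 = 8.78% ≈ 8.8%

8.8%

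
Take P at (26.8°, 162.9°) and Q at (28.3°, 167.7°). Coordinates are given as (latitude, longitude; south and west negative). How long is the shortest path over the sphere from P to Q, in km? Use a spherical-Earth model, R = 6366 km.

501 km

Haversine: a = sin²(Δφ/2)+cos φ₁ cos φ₂ sin²(Δλ/2) = 0.00155;  σ = 2·atan2(√a,√(1−a))
σ = 4.512° → d = Rσ = 6366·0.07875 = 501 km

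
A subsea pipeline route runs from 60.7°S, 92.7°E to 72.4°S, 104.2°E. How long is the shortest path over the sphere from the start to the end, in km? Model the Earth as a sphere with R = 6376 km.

cos σ = sin φ₁ sin φ₂ + cos φ₁ cos φ₂ cos Δλ
      = sin(-60.70°)sin(-72.40°) + cos(-60.70°)cos(-72.40°)cos(11.50°) = 0.9763
σ = 12.512° → d = Rσ = 6376·0.21837 = 1392 km

1392 km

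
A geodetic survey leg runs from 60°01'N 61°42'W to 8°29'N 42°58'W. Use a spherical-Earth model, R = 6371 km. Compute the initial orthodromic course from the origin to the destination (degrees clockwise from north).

156.7°

N = sin Δλ·cos φ₂ = +0.3177;  D = cos φ₁ sin φ₂ − sin φ₁ cos φ₂ cos Δλ = -0.7376
initial course = atan2(N, D) = 156.70°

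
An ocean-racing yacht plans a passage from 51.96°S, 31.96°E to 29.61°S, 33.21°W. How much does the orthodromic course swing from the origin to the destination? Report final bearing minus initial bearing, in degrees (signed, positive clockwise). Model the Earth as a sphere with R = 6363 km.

+46.1°

At departure: θ₁ = atan2(sin Δλ cos φ₂, cos φ₁ sin φ₂ − sin φ₁ cos φ₂ cos Δλ) = 268.77°
At arrival: θ₂ = atan2(sin Δλ cos φ₁, −cos φ₂ sin φ₁ + sin φ₂ cos φ₁ cos Δλ) = 314.88°
Δθ = θ₂ − θ₁ = +46.1°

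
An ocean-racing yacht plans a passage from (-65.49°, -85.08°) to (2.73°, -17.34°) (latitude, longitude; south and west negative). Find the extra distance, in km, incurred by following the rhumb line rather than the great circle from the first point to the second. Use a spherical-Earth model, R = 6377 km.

Great circle: cos σ = sin φ₁ sin φ₂ + cos φ₁ cos φ₂ cos Δλ,  σ = 1.4569 rad → d_gc = 9290.8 km
Rhumb line: Δψ = +1.5745, q = Δφ/Δψ = 0.7562, d_rh = R√(Δφ²+q²Δλ²) = 9495.1 km
Excess = 9495.1 − 9290.8 = 204.3 ≈ 204 km

204 km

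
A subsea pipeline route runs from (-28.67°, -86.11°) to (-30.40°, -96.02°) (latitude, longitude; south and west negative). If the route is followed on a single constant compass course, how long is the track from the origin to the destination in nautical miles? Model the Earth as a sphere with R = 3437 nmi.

527 nmi

Rhumb course C = atan2(Δλ, Δψ) with Δψ = ln[tan(π/4+φ₂/2)/tan(π/4+φ₁/2)] = -0.0347, Δλ = -0.1730 → C = 258.65°
d = R·|Δφ| / |cos C| = 3437·0.03019 / 0.19673 = 527 nmi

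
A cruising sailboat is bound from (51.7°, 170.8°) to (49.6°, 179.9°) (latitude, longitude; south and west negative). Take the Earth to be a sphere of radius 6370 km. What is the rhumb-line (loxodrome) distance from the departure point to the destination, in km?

683 km

Δψ = ln[tan(π/4+φ₂/2)/tan(π/4+φ₁/2)] = -0.0578;  Δφ = -0.0367 rad,  Δλ = +0.1588 rad
q = Δφ/Δψ = 0.6339
d = R·√(Δφ² + q²Δλ²) = 6370·0.10715 = 683 km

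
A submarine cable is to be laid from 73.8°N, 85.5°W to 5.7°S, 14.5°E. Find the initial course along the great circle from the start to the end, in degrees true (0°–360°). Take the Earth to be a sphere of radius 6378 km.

82.0°

θ = atan2( sin Δλ·cos φ₂ ,  cos φ₁ sin φ₂ − sin φ₁ cos φ₂ cos Δλ )
  = atan2(+0.9799, +0.1382) = 81.97°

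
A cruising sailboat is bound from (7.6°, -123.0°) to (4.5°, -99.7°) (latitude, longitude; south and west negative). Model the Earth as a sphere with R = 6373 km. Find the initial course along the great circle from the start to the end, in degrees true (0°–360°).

96.3°

N = sin Δλ·cos φ₂ = +0.3943;  D = cos φ₁ sin φ₂ − sin φ₁ cos φ₂ cos Δλ = -0.0433
initial course = atan2(N, D) = 96.27°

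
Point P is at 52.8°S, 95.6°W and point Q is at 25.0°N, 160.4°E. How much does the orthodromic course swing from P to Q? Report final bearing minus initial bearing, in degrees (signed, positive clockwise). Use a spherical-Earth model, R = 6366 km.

At departure: θ₁ = atan2(sin Δλ cos φ₂, cos φ₁ sin φ₂ − sin φ₁ cos φ₂ cos Δλ) = 275.25°
At arrival: θ₂ = atan2(sin Δλ cos φ₁, −cos φ₂ sin φ₁ + sin φ₂ cos φ₁ cos Δλ) = 318.37°
Δθ = θ₂ − θ₁ = +43.1°

+43.1°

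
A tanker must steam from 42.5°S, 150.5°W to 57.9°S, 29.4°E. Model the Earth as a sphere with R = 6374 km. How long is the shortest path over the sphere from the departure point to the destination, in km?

8855 km

Haversine: a = sin²(Δφ/2)+cos φ₁ cos φ₂ sin²(Δλ/2) = 0.40974;  σ = 2·atan2(√a,√(1−a))
σ = 79.600° → d = Rσ = 6374·1.38928 = 8855 km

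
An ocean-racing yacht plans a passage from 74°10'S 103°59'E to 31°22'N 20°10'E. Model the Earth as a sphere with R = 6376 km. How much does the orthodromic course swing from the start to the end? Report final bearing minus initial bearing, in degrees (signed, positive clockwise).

+56.8°

At departure: θ₁ = atan2(sin Δλ cos φ₂, cos φ₁ sin φ₂ − sin φ₁ cos φ₂ cos Δλ) = 285.19°
At arrival: θ₂ = atan2(sin Δλ cos φ₁, −cos φ₂ sin φ₁ + sin φ₂ cos φ₁ cos Δλ) = 342.04°
Δθ = θ₂ − θ₁ = +56.8°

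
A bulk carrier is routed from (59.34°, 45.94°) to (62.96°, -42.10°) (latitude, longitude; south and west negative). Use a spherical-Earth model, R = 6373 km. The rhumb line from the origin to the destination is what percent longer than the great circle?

Great circle: σ = 0.6855 rad → d_gc = Rσ = 4368.6 km
Rhumb: Δφ = +0.0632, Δλ = -1.5366, Δψ = +0.1311, q = Δφ/Δψ = 0.4819 → d_rh = R√(Δφ²+q²Δλ²) = 4736.3 km
Excess = (4736.3 − 4368.6) / 4368.6 = 367.7 / 4368.6 = 8.42% ≈ 8.4%

8.4%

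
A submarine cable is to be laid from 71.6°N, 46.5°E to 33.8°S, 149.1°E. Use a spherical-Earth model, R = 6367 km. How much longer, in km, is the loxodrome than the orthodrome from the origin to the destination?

Great circle: cos σ = sin φ₁ sin φ₂ + cos φ₁ cos φ₂ cos Δλ,  σ = 2.1958 rad → d_gc = 13980.5 km
Rhumb line: Δψ = -2.4478, q = Δφ/Δψ = 0.7515, d_rh = R√(Δφ²+q²Δλ²) = 14512.1 km
Excess = 14512.1 − 13980.5 = 531.6 ≈ 532 km

532 km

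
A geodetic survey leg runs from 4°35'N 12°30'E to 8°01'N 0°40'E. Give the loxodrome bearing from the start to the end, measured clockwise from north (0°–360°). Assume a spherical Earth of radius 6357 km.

Meridional parts: M(φ₁)=+0.0801, M(φ₂)=+0.1404 → ΔM = +0.0603;  Δλ = -0.2065 rad
tan C = Δλ / ΔM = -3.4253 → C = 286.28°

286.3°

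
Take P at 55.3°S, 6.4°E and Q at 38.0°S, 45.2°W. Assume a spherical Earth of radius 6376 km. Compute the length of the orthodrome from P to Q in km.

cos σ = sin φ₁ sin φ₂ + cos φ₁ cos φ₂ cos Δλ
      = sin(-55.30°)sin(-38.00°) + cos(-55.30°)cos(-38.00°)cos(-51.60°) = 0.7848
σ = 38.297° → d = Rσ = 6376·0.66841 = 4262 km

4262 km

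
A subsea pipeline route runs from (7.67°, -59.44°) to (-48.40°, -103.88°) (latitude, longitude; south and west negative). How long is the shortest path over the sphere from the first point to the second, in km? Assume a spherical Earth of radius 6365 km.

7586 km

Haversine: a = sin²(Δφ/2)+cos φ₁ cos φ₂ sin²(Δλ/2) = 0.31501;  σ = 2·atan2(√a,√(1−a))
σ = 68.285° → d = Rσ = 6365·1.19180 = 7586 km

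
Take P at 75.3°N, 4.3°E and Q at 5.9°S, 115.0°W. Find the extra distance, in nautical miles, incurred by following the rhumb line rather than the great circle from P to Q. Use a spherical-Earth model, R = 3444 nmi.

609 nmi

Great circle: cos σ = sin φ₁ sin φ₂ + cos φ₁ cos φ₂ cos Δλ,  σ = 1.7956 rad → d_gc = 6184.2 nmi
Rhumb line: Δψ = -2.1512, q = Δφ/Δψ = 0.6588, d_rh = R√(Δφ²+q²Δλ²) = 6792.8 nmi
Excess = 6792.8 − 6184.2 = 608.6 ≈ 609 nmi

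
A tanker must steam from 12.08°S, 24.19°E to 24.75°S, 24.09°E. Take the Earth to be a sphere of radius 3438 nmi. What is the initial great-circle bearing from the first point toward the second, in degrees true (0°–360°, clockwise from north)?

N = sin Δλ·cos φ₂ = -0.0016;  D = cos φ₁ sin φ₂ − sin φ₁ cos φ₂ cos Δλ = -0.2193
initial course = atan2(N, D) = 180.41°

180.4°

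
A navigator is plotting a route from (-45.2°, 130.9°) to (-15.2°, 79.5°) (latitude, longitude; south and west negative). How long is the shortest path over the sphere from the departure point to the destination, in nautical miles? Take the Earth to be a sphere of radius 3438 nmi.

Haversine: a = sin²(Δφ/2)+cos φ₁ cos φ₂ sin²(Δλ/2) = 0.19487;  σ = 2·atan2(√a,√(1−a))
σ = 52.391° → d = Rσ = 3438·0.91440 = 3144 nmi

3144 nmi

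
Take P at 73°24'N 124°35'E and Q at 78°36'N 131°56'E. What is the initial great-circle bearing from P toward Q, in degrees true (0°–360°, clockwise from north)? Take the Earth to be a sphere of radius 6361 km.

15.3°

θ = atan2( sin Δλ·cos φ₂ ,  cos φ₁ sin φ₂ − sin φ₁ cos φ₂ cos Δλ )
  = atan2(+0.0253, +0.0922) = 15.34°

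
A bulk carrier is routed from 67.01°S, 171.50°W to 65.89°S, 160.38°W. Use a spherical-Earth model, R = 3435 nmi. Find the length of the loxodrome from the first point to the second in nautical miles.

Rhumb course C = atan2(Δλ, Δψ) with Δψ = ln[tan(π/4+φ₂/2)/tan(π/4+φ₁/2)] = +0.0489, Δλ = +0.1941 → C = 75.85°
d = R·|Δφ| / |cos C| = 3435·0.01955 / 0.24448 = 275 nmi

275 nmi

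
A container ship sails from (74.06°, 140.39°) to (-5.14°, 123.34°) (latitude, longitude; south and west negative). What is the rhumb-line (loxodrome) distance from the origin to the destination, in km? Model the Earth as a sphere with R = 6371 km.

8898 km

Δψ = ln[tan(π/4+φ₂/2)/tan(π/4+φ₁/2)] = -2.0559;  Δφ = -1.3823 rad,  Δλ = -0.2976 rad
q = Δφ/Δψ = 0.6724
d = R·√(Δφ² + q²Δλ²) = 6371·1.39671 = 8898 km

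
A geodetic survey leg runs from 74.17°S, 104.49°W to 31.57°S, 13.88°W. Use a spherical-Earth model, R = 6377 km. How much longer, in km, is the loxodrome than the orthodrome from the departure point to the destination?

Great circle: cos σ = sin φ₁ sin φ₂ + cos φ₁ cos φ₂ cos Δλ,  σ = 1.0458 rad → d_gc = 6669.1 km
Rhumb line: Δψ = +1.3919, q = Δφ/Δψ = 0.5342, d_rh = R√(Δφ²+q²Δλ²) = 7176.5 km
Excess = 7176.5 − 6669.1 = 507.4 ≈ 507 km

507 km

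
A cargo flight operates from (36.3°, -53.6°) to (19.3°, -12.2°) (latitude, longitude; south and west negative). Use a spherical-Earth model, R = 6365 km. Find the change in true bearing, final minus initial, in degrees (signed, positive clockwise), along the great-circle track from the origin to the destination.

+20.2°

At departure: θ₁ = atan2(sin Δλ cos φ₂, cos φ₁ sin φ₂ − sin φ₁ cos φ₂ cos Δλ) = 103.75°
At arrival: θ₂ = atan2(sin Δλ cos φ₁, −cos φ₂ sin φ₁ + sin φ₂ cos φ₁ cos Δλ) = 123.96°
Δθ = θ₂ − θ₁ = +20.2°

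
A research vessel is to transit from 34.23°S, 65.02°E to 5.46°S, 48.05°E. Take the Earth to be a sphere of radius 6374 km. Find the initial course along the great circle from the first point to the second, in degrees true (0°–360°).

327.5°

N = sin Δλ·cos φ₂ = -0.2905;  D = cos φ₁ sin φ₂ − sin φ₁ cos φ₂ cos Δλ = +0.4569
initial course = atan2(N, D) = 327.55°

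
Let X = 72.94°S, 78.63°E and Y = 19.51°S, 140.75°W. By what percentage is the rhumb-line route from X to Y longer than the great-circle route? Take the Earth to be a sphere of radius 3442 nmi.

Great circle: σ = 1.4651 rad → d_gc = Rσ = 5042.8 nmi
Rhumb: Δφ = +0.9325, Δλ = +2.4543, Δψ = +1.5499, q = Δφ/Δψ = 0.6017 → d_rh = R√(Δφ²+q²Δλ²) = 6011.3 nmi
Excess = (6011.3 − 5042.8) / 5042.8 = 968.5 / 5042.8 = 19.21% ≈ 19.2%

19.2%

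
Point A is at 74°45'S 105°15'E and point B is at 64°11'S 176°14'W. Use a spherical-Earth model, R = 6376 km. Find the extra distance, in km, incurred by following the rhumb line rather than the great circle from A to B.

219 km

Great circle: cos σ = sin φ₁ sin φ₂ + cos φ₁ cos φ₂ cos Δλ,  σ = 0.4706 rad → d_gc = 3000.5 km
Rhumb line: Δψ = +0.5376, q = Δφ/Δψ = 0.3430, d_rh = R√(Δφ²+q²Δλ²) = 3219.6 km
Excess = 3219.6 − 3000.5 = 219.1 ≈ 219 km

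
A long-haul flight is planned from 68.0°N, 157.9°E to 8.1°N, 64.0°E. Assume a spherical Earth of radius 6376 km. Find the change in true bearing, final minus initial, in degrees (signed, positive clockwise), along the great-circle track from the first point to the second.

At departure: θ₁ = atan2(sin Δλ cos φ₂, cos φ₁ sin φ₂ − sin φ₁ cos φ₂ cos Δλ) = 276.65°
At arrival: θ₂ = atan2(sin Δλ cos φ₁, −cos φ₂ sin φ₁ + sin φ₂ cos φ₁ cos Δλ) = 202.08°
Δθ = θ₂ − θ₁ = -74.6°

-74.6°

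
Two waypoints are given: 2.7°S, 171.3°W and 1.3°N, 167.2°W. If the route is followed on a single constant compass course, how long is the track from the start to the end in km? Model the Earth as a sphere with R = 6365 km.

Rhumb course C = atan2(Δλ, Δψ) with Δψ = ln[tan(π/4+φ₂/2)/tan(π/4+φ₁/2)] = +0.0698, Δλ = +0.0716 → C = 45.70°
d = R·|Δφ| / |cos C| = 6365·0.06981 / 0.69842 = 636 km

636 km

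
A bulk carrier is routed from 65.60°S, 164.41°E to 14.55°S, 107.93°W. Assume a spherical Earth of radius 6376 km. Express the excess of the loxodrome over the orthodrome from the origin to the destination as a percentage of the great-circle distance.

5.2%

Great circle: σ = 1.3232 rad → d_gc = Rσ = 8436.5 km
Rhumb: Δφ = +0.8910, Δλ = +1.5300, Δψ = +1.2748, q = Δφ/Δψ = 0.6989 → d_rh = R√(Δφ²+q²Δλ²) = 8874.6 km
Excess = (8874.6 − 8436.5) / 8436.5 = 438.1 / 8436.5 = 5.19% ≈ 5.2%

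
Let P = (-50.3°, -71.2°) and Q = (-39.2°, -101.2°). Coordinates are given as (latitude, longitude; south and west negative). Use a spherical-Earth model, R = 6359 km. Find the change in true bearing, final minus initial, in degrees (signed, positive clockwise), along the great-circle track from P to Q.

+21.5°

Initial bearing θ₁ = atan2(sin Δλ cos φ₂, cos φ₁ sin φ₂ − sin φ₁ cos φ₂ cos Δλ) = 286.21°
Final bearing θ₂ = (initial bearing from the destination back to the start) + 180° = 307.67°
Δθ = θ₂ − θ₁ = +21.5°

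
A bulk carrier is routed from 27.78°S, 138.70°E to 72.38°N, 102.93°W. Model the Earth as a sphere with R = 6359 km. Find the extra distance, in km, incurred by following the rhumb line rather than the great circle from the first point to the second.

Great circle: cos σ = sin φ₁ sin φ₂ + cos φ₁ cos φ₂ cos Δλ,  σ = 2.1791 rad → d_gc = 13856.8 km
Rhumb line: Δψ = +2.3695, q = Δφ/Δψ = 0.7378, d_rh = R√(Δφ²+q²Δλ²) = 14748.4 km
Excess = 14748.4 − 13856.8 = 891.6 ≈ 892 km

892 km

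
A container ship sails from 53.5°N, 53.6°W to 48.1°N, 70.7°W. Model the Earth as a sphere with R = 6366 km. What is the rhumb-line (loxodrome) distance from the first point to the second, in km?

1341 km

Δψ = ln[tan(π/4+φ₂/2)/tan(π/4+φ₁/2)] = -0.1493;  Δφ = -0.0942 rad,  Δλ = -0.2985 rad
q = Δφ/Δψ = 0.6311
d = R·√(Δφ² + q²Δλ²) = 6366·0.21061 = 1341 km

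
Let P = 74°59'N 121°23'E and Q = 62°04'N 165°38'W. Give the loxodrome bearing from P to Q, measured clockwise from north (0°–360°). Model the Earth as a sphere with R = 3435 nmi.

Δψ = ln[tan(π/4+φ₂/2)/tan(π/4+φ₁/2)] = -0.6350
Δλ = +1.2738 rad (taken the short way round)
course = atan2(Δλ, Δψ) = 116.50°

116.5°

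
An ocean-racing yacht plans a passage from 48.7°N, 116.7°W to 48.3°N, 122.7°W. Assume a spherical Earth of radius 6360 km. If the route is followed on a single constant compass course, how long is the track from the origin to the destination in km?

444 km

Rhumb course C = atan2(Δλ, Δψ) with Δψ = ln[tan(π/4+φ₂/2)/tan(π/4+φ₁/2)] = -0.0105, Δλ = -0.1047 → C = 264.25°
d = R·|Δφ| / |cos C| = 6360·0.00698 / 0.10011 = 444 km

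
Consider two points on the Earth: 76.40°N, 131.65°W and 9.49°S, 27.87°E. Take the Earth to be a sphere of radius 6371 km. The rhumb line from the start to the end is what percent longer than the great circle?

Great circle: σ = 1.9579 rad → d_gc = Rσ = 12473.8 km
Rhumb: Δφ = -1.4991, Δλ = +2.7841, Δψ = -2.2930, q = Δφ/Δψ = 0.6538 → d_rh = R√(Δφ²+q²Δλ²) = 15022.9 km
Excess = (15022.9 − 12473.8) / 12473.8 = 2549.1 / 12473.8 = 20.44% ≈ 20.4%

20.4%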